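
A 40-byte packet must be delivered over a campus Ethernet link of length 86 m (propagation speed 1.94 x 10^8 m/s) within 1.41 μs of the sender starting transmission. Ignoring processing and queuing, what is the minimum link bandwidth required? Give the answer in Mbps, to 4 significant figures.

331.0 Mbps

L = 320 bits.
Propagation delay = 86 / 194000000 = 0.443299 μs.
Transmission budget = 1.41 − 0.443299 = 0.966701 μs.
R ≥ L / t_tx = 320 bits / 9.66701e-07 s = 331.0 Mbps.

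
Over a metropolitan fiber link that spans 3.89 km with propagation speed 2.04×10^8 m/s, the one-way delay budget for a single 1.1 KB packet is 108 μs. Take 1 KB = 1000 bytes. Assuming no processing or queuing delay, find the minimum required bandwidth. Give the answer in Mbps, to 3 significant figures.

L = 8800 bits.
Propagation delay = 3890 / 204000000 = 19.0686 μs.
Transmission budget = 108 − 19.0686 = 88.9314 μs.
R ≥ L / t_tx = 8800 bits / 8.89314e-05 s = 99.0 Mbps.

99.0 Mbps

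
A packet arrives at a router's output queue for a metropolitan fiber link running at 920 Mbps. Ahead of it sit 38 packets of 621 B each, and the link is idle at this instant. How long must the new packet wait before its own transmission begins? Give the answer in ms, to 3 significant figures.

0.205 ms

Each queued packet: L/R = 4968/920000000 = 0.0054 ms.
38 queued → 0.2052 ms.
Queuing delay = 0.205 ms.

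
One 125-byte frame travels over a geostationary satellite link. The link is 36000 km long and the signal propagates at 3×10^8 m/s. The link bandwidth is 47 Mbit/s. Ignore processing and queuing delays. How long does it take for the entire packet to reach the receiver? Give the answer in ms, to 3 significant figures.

120 ms

L = 125 × 8 = 1000 bits.
Transmission delay = L/R = 1000 / 47000000 = 0.0212766 ms.
Propagation delay = d/s = 36000000 m / 300000000 m/s = 120 ms.
Total = 120 ms.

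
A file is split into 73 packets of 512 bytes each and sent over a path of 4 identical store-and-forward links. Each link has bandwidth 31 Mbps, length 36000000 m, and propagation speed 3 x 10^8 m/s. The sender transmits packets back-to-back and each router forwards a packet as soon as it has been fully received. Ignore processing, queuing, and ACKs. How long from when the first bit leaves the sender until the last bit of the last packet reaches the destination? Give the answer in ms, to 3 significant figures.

Per-hop transmission t_tx = L/R = 4096/31000000 = 0.132129 ms.
Per-hop propagation t_prop = 36000000/300000000 = 120 ms.
Pipeline fill: first packet needs 4·t_tx to clear all hops; remaining 72 packets each add one t_tx.
Total = (4+73-1)·t_tx + 4·t_prop = 76·0.132129 + 4·120 = 490 ms.

490 ms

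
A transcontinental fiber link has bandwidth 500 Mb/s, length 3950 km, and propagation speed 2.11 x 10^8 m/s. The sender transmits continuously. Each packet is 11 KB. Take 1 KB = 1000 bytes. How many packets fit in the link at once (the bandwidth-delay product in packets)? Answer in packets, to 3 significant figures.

106 packets

Propagation delay = 3950000 / 211000000 = 0.0187204 s.
BDP = R × t_prop = 500000000 × 0.0187204 = 9360190 bits.
In packets of 88000 bits: 106 packets.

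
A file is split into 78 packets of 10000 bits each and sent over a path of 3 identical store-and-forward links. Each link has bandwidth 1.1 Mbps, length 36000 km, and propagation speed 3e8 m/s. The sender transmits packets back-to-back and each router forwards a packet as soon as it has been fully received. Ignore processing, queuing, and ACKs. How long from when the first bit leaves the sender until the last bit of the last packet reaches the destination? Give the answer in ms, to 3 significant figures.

1090 ms

Per-hop transmission t_tx = L/R = 10000/1100000 = 9.09091 ms.
Per-hop propagation t_prop = 36000000/300000000 = 120 ms.
Pipeline fill: first packet needs 3·t_tx to clear all hops; remaining 77 packets each add one t_tx.
Total = (3+78-1)·t_tx + 3·t_prop = 80·9.09091 + 3·120 = 1090 ms.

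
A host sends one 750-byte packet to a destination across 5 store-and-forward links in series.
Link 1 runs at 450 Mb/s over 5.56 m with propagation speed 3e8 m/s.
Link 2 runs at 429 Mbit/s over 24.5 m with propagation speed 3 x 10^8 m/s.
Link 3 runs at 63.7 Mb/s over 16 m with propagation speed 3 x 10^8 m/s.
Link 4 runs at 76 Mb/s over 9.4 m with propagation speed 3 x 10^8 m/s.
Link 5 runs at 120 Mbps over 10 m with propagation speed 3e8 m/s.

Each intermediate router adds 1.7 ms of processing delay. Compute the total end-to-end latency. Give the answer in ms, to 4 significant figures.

7.051 ms

L = 750 × 8 = 6000 bits.
Transmission delays (L/R per hop): 0.0133333, 0.013986, 0.0941915, 0.0789474, 0.05 ms; sum = 0.250458 ms.
Propagation delays (d/s per hop): 1.85333e-05, 8.16667e-05, 5.33333e-05, 3.13333e-05, 3.33333e-05 ms; sum = 0.0002182 ms.
Processing at 4 router(s): 4 × 1.7 ms = 6.8 ms.
End-to-end = 7.051 ms.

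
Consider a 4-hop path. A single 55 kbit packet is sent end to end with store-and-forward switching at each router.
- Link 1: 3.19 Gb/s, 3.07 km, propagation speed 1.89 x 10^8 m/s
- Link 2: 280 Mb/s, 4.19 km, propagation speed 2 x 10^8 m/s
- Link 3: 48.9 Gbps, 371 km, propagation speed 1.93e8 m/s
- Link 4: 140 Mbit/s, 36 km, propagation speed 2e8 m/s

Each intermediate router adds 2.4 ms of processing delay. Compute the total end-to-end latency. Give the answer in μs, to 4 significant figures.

L = 55000 bits.
Transmission delays (L/R per hop): 17.2414, 196.429, 1.12474, 392.857 μs; sum = 607.652 μs.
Propagation delays (d/s per hop): 16.2434, 20.95, 1922.28, 180 μs; sum = 2139.47 μs.
Processing at 3 router(s): 3 × 2.4 ms = 7200 μs.
End-to-end = 9947 μs.

9947 μs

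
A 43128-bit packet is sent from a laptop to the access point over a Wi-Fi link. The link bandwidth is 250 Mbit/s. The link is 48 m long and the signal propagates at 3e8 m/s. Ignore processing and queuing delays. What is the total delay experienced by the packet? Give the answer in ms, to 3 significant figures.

Transmission delay = L/R = 43128 / 250000000 = 0.172512 ms.
Propagation delay = d/s = 48 m / 300000000 m/s = 0.00016 ms.
Total = 0.173 ms.

0.173 ms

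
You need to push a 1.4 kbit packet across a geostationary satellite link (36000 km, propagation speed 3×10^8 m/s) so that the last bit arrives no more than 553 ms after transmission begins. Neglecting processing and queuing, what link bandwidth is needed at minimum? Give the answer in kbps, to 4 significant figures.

Propagation delay = 36000000 / 300000000 = 120 ms.
Transmission budget = 553 − 120 = 433 ms.
R ≥ L / t_tx = 1400 bits / 0.433 s = 3.233 kbps.

3.233 kbps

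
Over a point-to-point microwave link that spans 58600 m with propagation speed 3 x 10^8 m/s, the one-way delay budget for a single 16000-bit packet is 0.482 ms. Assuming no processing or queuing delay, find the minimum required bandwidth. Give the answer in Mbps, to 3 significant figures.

Propagation delay = 58600 / 300000000 = 0.195333 ms.
Transmission budget = 0.482 − 0.195333 = 0.286667 ms.
R ≥ L / t_tx = 16000 bits / 0.000286667 s = 55.8 Mbps.

55.8 Mbps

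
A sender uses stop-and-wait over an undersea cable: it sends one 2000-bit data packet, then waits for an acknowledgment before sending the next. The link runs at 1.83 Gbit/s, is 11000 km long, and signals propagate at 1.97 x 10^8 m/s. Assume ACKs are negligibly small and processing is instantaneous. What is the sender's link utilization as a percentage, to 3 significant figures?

t_tx = L/R = 2000/1830000000 = 1.0929e-06 s.
t_prop = 11000000/197000000 = 0.0558376 s; RTT = 0.111675 s.
Cycle = t_tx + RTT = 0.111676 s.
Utilization = t_tx / cycle = 1.0929e-06/0.111676 = 0.000979 %.

0.000979 %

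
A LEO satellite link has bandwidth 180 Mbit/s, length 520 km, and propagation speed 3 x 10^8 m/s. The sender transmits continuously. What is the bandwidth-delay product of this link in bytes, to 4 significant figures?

Propagation delay = 520000 / 300000000 = 0.00173333 s.
BDP = R × t_prop = 180000000 × 0.00173333 = 312000 bits.
In bytes: 312000/8 = 39000 bytes.

39000 bytes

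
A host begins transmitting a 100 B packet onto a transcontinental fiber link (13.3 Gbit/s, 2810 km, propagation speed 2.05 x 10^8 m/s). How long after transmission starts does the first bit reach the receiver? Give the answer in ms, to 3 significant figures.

First bit experiences only propagation delay: d/s = 2810000/2.05e+08 = 13.7 ms.

13.7 ms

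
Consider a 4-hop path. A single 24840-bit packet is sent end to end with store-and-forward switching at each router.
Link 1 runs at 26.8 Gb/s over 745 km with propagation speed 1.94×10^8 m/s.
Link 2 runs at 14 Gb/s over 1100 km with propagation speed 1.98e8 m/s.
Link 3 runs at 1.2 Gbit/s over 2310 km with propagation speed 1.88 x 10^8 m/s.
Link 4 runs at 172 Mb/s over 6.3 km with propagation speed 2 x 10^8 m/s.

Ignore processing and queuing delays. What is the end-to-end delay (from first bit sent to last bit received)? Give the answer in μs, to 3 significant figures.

Transmission delays (L/R per hop): 0.926866, 1.77429, 20.7, 144.419 μs; sum = 167.82 μs.
Propagation delays (d/s per hop): 3840.21, 5555.56, 12287.2, 31.5 μs; sum = 21714.5 μs.
End-to-end = 21900 μs.

21900 μs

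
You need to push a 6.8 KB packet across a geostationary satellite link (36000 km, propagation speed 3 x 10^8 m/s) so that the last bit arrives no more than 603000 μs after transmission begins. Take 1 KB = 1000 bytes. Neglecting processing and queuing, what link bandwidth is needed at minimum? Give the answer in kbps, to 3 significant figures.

L = 54400 bits.
Propagation delay = 36000000 / 300000000 = 120000 μs.
Transmission budget = 603000 − 120000 = 483000 μs.
R ≥ L / t_tx = 54400 bits / 0.483 s = 113 kbps.

113 kbps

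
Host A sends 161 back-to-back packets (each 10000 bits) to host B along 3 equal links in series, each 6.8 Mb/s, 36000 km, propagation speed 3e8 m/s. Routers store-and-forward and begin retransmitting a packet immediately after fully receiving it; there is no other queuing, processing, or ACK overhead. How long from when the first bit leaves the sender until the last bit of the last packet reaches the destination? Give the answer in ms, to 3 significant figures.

Per-hop transmission t_tx = L/R = 10000/6800000 = 1.47059 ms.
Per-hop propagation t_prop = 36000000/300000000 = 120 ms.
Pipeline fill: first packet needs 3·t_tx to clear all hops; remaining 160 packets each add one t_tx.
Total = (3+161-1)·t_tx + 3·t_prop = 163·1.47059 + 3·120 = 600 ms.

600 ms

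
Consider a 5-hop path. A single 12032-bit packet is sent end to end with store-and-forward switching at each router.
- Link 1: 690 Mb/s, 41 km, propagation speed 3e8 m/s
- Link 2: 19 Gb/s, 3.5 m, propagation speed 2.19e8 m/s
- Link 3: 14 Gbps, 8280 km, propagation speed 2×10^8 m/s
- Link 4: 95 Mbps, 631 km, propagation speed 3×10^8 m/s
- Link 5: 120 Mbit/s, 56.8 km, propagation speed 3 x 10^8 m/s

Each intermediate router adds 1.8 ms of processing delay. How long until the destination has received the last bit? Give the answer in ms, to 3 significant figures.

Transmission delays (L/R per hop): 0.0174377, 0.000633263, 0.000859429, 0.126653, 0.100267 ms; sum = 0.24585 ms.
Propagation delays (d/s per hop): 0.136667, 1.59817e-05, 41.4, 2.10333, 0.189333 ms; sum = 43.8293 ms.
Processing at 4 router(s): 4 × 1.8 ms = 7.2 ms.
End-to-end = 51.3 ms.

51.3 ms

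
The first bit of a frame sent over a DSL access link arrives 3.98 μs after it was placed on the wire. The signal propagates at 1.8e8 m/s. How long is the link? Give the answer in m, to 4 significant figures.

d = s × t_prop = 180000000 × 3.98e-06 = 716.4 m.

716.4 m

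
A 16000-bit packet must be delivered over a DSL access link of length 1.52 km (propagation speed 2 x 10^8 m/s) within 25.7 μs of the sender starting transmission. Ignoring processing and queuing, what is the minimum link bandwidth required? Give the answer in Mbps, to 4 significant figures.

Propagation delay = 1520 / 200000000 = 7.6 μs.
Transmission budget = 25.7 − 7.6 = 18.1 μs.
R ≥ L / t_tx = 16000 bits / 1.81e-05 s = 884.0 Mbps.

884.0 Mbps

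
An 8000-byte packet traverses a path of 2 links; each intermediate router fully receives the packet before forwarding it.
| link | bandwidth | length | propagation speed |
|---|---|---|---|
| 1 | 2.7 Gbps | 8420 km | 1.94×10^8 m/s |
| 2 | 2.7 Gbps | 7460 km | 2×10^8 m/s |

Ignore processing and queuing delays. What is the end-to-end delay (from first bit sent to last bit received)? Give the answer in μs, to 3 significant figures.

80700 μs

L = 8000 × 8 = 64000 bits.
Transmission delay per hop = L/R = 64000/2700000000 = 23.7037 μs; 2 hops → 47.4074 μs.
Propagation delays (d/s per hop): 43402.1, 37300 μs; sum = 80702.1 μs.
End-to-end = 80700 μs.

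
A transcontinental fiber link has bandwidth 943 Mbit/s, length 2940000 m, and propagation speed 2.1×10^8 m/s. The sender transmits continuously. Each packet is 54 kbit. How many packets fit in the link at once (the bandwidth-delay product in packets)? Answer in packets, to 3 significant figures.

244 packets

Propagation delay = 2940000 / 210000000 = 0.014 s.
BDP = R × t_prop = 943000000 × 0.014 = 13202000 bits.
In packets of 54000 bits: 244 packets.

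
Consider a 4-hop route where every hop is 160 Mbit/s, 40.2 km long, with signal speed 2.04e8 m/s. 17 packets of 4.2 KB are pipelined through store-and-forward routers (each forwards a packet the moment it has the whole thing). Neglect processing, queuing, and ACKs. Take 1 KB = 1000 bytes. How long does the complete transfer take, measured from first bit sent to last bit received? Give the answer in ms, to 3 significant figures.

Per-hop transmission t_tx = L/R = 33600/160000000 = 0.21 ms.
Per-hop propagation t_prop = 40200/204000000 = 0.197059 ms.
Pipeline fill: first packet needs 4·t_tx to clear all hops; remaining 16 packets each add one t_tx.
Total = (4+17-1)·t_tx + 4·t_prop = 20·0.21 + 4·0.197059 = 4.99 ms.

4.99 ms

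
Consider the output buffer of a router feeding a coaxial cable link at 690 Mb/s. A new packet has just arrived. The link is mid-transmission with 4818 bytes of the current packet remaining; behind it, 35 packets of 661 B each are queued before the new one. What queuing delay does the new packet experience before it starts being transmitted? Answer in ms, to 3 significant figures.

Each queued packet: L/R = 5288/690000000 = 0.00766377 ms.
35 queued → 0.268232 ms.
Plus remaining 38544 bits of current packet: 0.0558609 ms.
Queuing delay = 0.324 ms.

0.324 ms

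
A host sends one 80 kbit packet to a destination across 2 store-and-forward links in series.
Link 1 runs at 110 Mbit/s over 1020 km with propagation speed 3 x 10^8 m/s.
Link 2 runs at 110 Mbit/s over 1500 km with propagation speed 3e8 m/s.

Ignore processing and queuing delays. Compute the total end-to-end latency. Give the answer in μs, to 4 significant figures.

L = 80000 bits.
Transmission delay per hop = L/R = 80000/110000000 = 727.273 μs; 2 hops → 1454.55 μs.
Propagation delays (d/s per hop): 3400, 5000 μs; sum = 8400 μs.
End-to-end = 9855 μs.

9855 μs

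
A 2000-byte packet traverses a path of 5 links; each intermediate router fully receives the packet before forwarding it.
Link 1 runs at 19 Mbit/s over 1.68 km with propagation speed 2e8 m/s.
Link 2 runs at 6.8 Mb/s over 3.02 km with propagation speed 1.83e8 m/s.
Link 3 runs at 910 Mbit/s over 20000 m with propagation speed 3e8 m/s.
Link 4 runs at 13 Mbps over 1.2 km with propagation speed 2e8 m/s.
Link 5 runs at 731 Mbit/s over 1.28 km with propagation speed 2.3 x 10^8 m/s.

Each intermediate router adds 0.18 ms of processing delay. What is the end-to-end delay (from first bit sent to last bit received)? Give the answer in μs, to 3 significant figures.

5290 μs

L = 2000 × 8 = 16000 bits.
Transmission delays (L/R per hop): 842.105, 2352.94, 17.5824, 1230.77, 21.8878 μs; sum = 4465.29 μs.
Propagation delays (d/s per hop): 8.4, 16.5027, 66.6667, 6, 5.56522 μs; sum = 103.135 μs.
Processing at 4 router(s): 4 × 0.18 ms = 720 μs.
End-to-end = 5290 μs.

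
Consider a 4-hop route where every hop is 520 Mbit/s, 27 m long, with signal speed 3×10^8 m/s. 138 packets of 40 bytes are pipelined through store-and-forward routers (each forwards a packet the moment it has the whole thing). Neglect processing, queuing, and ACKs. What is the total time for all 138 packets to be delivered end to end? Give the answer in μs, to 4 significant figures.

Per-hop transmission t_tx = L/R = 320/520000000 = 0.615385 μs.
Per-hop propagation t_prop = 27/300000000 = 0.09 μs.
Pipeline fill: first packet needs 4·t_tx to clear all hops; remaining 137 packets each add one t_tx.
Total = (4+138-1)·t_tx + 4·t_prop = 141·0.615385 + 4·0.09 = 87.13 μs.

87.13 μs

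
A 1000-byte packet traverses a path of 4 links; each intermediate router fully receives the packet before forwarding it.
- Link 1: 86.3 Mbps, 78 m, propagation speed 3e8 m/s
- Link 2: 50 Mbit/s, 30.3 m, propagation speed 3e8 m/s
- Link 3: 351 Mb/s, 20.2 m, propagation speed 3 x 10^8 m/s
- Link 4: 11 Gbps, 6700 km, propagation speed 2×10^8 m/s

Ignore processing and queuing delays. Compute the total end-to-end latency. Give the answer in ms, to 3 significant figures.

33.8 ms

L = 1000 × 8 = 8000 bits.
Transmission delays (L/R per hop): 0.0926999, 0.16, 0.022792, 0.000727273 ms; sum = 0.276219 ms.
Propagation delays (d/s per hop): 0.00026, 0.000101, 6.73333e-05, 33.5 ms; sum = 33.5004 ms.
End-to-end = 33.8 ms.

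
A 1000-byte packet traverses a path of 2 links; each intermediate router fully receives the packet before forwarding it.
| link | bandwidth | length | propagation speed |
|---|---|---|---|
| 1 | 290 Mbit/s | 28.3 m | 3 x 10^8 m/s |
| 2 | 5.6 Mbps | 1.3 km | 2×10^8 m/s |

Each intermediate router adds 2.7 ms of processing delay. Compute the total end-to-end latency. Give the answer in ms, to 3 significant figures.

L = 1000 × 8 = 8000 bits.
Transmission delays (L/R per hop): 0.0275862, 1.42857 ms; sum = 1.45616 ms.
Propagation delays (d/s per hop): 9.43333e-05, 0.0065 ms; sum = 0.00659433 ms.
Processing at 1 router(s): 1 × 2.7 ms = 2.7 ms.
End-to-end = 4.16 ms.

4.16 ms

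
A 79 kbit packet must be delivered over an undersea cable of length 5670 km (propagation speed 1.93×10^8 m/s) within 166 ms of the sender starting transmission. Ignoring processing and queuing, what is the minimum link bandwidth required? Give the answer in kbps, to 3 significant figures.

578 kbps

Propagation delay = 5670000 / 193000000 = 29.3782 ms.
Transmission budget = 166 − 29.3782 = 136.622 ms.
R ≥ L / t_tx = 79000 bits / 0.136622 s = 578 kbps.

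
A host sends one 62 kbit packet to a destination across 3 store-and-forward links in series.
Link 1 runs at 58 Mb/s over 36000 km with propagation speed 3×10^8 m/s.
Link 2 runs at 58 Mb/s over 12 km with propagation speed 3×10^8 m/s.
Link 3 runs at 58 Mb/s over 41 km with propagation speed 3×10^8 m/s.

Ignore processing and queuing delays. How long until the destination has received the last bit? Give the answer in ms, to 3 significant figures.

123 ms

L = 62000 bits.
Transmission delay per hop = L/R = 62000/58000000 = 1.06897 ms; 3 hops → 3.2069 ms.
Propagation delays (d/s per hop): 120, 0.04, 0.136667 ms; sum = 120.177 ms.
End-to-end = 123 ms.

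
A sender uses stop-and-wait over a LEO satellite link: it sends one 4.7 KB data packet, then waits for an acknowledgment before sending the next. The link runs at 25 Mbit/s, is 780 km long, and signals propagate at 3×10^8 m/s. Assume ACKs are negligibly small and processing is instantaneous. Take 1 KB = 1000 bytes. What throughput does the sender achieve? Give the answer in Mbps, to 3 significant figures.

5.61 Mbps

t_tx = L/R = 37600/25000000 = 0.001504 s.
t_prop = 780000/300000000 = 0.0026 s; RTT = 0.0052 s.
Cycle = t_tx + RTT = 0.006704 s.
Throughput = L / cycle = 37600 / 0.006704 = 5.61 Mbps.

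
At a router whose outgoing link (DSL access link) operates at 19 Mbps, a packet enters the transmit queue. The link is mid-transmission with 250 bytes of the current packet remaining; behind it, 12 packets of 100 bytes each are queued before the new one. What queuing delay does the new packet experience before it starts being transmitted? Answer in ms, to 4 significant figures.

0.6105 ms

Each queued packet: L/R = 800/19000000 = 0.0421053 ms.
12 queued → 0.505263 ms.
Plus remaining 2000 bits of current packet: 0.105263 ms.
Queuing delay = 0.6105 ms.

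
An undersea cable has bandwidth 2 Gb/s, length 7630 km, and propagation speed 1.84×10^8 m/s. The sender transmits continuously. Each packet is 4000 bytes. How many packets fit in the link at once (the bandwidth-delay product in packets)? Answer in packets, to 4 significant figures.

Propagation delay = 7630000 / 184000000 = 0.0414674 s.
BDP = R × t_prop = 2000000000 × 0.0414674 = 82934800 bits.
In packets of 32000 bits: 2592 packets.

2592 packets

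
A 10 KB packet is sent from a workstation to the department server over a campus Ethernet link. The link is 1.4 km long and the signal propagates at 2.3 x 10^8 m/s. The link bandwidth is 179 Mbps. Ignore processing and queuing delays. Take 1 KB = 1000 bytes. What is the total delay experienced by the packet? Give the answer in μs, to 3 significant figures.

453 μs

L = 80000 bits.
Transmission delay = L/R = 80000 / 179000000 = 446.927 μs.
Propagation delay = d/s = 1400 m / 2.3e+08 m/s = 6.08696 μs.
Total = 453 μs.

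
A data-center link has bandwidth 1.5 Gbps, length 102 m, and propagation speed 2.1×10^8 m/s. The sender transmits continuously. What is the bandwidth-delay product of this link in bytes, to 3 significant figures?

91.1 bytes

Propagation delay = 102 / 210000000 = 4.85714e-07 s.
BDP = R × t_prop = 1500000000 × 4.85714e-07 = 728.571 bits.
In bytes: 728.571/8 = 91.1 bytes.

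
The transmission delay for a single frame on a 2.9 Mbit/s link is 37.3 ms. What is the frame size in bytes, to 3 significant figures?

L = R × t_tx = 2900000 b/s × 0.0373 s = 108170 bits.
In bytes: 108170 / 8 = 13500 bytes.

13500 bytes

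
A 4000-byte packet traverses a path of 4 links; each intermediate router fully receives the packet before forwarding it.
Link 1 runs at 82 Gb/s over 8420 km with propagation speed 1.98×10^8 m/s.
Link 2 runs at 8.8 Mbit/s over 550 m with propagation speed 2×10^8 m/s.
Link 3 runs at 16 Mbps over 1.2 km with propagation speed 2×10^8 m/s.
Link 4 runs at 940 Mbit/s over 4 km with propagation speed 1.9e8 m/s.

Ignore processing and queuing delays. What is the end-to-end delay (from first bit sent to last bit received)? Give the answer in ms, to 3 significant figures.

L = 4000 × 8 = 32000 bits.
Transmission delays (L/R per hop): 0.000390244, 3.63636, 2, 0.0340426 ms; sum = 5.6708 ms.
Propagation delays (d/s per hop): 42.5253, 0.00275, 0.006, 0.0210526 ms; sum = 42.5551 ms.
End-to-end = 48.2 ms.

48.2 ms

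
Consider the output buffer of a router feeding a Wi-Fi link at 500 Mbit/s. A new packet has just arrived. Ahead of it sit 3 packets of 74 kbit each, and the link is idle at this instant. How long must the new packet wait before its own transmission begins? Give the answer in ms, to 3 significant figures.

Each queued packet: L/R = 74000/500000000 = 0.148 ms.
3 queued → 0.444 ms.
Queuing delay = 0.444 ms.

0.444 ms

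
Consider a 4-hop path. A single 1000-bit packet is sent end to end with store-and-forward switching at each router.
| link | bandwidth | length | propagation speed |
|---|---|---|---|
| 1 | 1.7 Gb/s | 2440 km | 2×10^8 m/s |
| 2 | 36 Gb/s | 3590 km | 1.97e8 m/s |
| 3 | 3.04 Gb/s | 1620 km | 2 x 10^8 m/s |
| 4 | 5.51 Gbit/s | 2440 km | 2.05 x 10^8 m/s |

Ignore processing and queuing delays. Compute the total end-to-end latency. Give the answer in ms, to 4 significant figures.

Transmission delays (L/R per hop): 0.000588235, 2.77778e-05, 0.000328947, 0.000181488 ms; sum = 0.00112645 ms.
Propagation delays (d/s per hop): 12.2, 18.2234, 8.1, 11.9024 ms; sum = 50.4258 ms.
End-to-end = 50.43 ms.

50.43 ms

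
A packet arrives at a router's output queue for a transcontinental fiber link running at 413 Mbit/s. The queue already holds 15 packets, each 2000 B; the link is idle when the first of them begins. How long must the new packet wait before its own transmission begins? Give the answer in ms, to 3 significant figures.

Each queued packet: L/R = 16000/413000000 = 0.0387409 ms.
15 queued → 0.581114 ms.
Queuing delay = 0.581 ms.

0.581 ms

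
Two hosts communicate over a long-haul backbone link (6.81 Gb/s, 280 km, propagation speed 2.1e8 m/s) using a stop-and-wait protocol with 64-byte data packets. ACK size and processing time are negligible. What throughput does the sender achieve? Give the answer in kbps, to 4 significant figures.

192.0 kbps

t_tx = L/R = 512/6810000000 = 7.51836e-08 s.
t_prop = 280000/210000000 = 0.00133333 s; RTT = 0.00266667 s.
Cycle = t_tx + RTT = 0.00266674 s.
Throughput = L / cycle = 512 / 0.00266674 = 192.0 kbps.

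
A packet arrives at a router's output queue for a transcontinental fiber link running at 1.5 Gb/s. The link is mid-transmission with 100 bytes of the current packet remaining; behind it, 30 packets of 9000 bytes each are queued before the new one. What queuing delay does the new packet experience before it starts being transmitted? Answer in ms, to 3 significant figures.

Each queued packet: L/R = 72000/1500000000 = 0.048 ms.
30 queued → 1.44 ms.
Plus remaining 800 bits of current packet: 0.000533333 ms.
Queuing delay = 1.44 ms.

1.44 ms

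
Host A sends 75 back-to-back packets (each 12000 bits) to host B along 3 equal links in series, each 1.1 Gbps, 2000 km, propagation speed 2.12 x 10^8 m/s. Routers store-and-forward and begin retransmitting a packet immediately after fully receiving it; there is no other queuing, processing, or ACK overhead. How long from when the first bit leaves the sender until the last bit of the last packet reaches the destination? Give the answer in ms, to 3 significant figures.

Per-hop transmission t_tx = L/R = 12000/1100000000 = 0.0109091 ms.
Per-hop propagation t_prop = 2000000/212000000 = 9.43396 ms.
Pipeline fill: first packet needs 3·t_tx to clear all hops; remaining 74 packets each add one t_tx.
Total = (3+75-1)·t_tx + 3·t_prop = 77·0.0109091 + 3·9.43396 = 29.1 ms.

29.1 ms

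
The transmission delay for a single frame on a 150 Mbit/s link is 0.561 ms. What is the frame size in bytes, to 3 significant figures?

L = R × t_tx = 150000000 b/s × 0.000561 s = 84150 bits.
In bytes: 84150 / 8 = 10500 bytes.

10500 bytes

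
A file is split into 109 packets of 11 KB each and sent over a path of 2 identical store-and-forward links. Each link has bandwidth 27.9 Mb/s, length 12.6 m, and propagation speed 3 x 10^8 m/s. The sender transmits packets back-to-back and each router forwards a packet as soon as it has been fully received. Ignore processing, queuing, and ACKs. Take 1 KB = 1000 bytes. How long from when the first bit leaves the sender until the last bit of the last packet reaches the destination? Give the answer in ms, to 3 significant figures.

347 ms

Per-hop transmission t_tx = L/R = 88000/27900000 = 3.15412 ms.
Per-hop propagation t_prop = 12.6/300000000 = 4.2e-05 ms.
Pipeline fill: first packet needs 2·t_tx to clear all hops; remaining 108 packets each add one t_tx.
Total = (2+109-1)·t_tx + 2·t_prop = 110·3.15412 + 2·4.2e-05 = 347 ms.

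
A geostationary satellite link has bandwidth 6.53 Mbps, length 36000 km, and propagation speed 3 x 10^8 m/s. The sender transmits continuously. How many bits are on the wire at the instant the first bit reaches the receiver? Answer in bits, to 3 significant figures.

784000 bits

Propagation delay = 36000000 / 300000000 = 0.12 s.
BDP = R × t_prop = 6530000 × 0.12 = 783600 bits.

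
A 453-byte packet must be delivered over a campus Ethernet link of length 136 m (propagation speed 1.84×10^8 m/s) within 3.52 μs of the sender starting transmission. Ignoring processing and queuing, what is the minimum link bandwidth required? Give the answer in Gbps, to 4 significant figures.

L = 3624 bits.
Propagation delay = 136 / 184000000 = 0.73913 μs.
Transmission budget = 3.52 − 0.73913 = 2.78087 μs.
R ≥ L / t_tx = 3624 bits / 2.78087e-06 s = 1.303 Gbps.

1.303 Gbps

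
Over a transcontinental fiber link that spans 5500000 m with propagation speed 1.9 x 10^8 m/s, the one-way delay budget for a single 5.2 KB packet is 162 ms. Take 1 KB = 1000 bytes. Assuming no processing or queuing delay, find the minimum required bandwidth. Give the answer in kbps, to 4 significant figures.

312.7 kbps

L = 41600 bits.
Propagation delay = 5500000 / 190000000 = 28.9474 ms.
Transmission budget = 162 − 28.9474 = 133.053 ms.
R ≥ L / t_tx = 41600 bits / 0.133053 s = 312.7 kbps.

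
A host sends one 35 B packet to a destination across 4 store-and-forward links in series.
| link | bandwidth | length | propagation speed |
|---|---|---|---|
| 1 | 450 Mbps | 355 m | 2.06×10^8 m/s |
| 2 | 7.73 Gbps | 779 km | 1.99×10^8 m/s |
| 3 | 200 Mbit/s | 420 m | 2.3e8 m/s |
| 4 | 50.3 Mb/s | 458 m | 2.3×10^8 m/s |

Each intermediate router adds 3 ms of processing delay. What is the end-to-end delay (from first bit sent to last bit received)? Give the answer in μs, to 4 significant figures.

12930 μs

L = 35 × 8 = 280 bits.
Transmission delays (L/R per hop): 0.622222, 0.0362225, 1.4, 5.5666 μs; sum = 7.62505 μs.
Propagation delays (d/s per hop): 1.7233, 3914.57, 1.82609, 1.9913 μs; sum = 3920.11 μs.
Processing at 3 router(s): 3 × 3 ms = 9000 μs.
End-to-end = 12930 μs.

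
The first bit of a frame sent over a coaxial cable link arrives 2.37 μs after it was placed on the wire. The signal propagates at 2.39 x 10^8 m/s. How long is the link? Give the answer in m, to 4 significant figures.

d = s × t_prop = 239000000 × 2.37e-06 = 566.4 m.

566.4 m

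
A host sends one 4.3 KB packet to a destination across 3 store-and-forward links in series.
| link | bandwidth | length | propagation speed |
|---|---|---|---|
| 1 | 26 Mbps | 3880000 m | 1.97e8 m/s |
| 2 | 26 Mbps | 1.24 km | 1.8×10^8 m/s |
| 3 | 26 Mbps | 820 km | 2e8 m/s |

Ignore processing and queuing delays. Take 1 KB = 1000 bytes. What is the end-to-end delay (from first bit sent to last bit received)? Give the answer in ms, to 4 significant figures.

L = 34400 bits.
Transmission delay per hop = L/R = 34400/26000000 = 1.32308 ms; 3 hops → 3.96923 ms.
Propagation delays (d/s per hop): 19.6954, 0.00688889, 4.1 ms; sum = 23.8023 ms.
End-to-end = 27.77 ms.

27.77 ms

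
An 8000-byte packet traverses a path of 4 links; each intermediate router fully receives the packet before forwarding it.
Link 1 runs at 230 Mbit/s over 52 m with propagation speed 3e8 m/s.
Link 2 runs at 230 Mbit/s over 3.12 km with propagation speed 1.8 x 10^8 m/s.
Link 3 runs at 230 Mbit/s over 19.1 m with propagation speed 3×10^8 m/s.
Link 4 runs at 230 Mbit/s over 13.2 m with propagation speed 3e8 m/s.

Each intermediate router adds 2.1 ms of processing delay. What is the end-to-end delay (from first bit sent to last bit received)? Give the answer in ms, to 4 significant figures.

7.431 ms

L = 8000 × 8 = 64000 bits.
Transmission delay per hop = L/R = 64000/230000000 = 0.278261 ms; 4 hops → 1.11304 ms.
Propagation delays (d/s per hop): 0.000173333, 0.0173333, 6.36667e-05, 4.4e-05 ms; sum = 0.0176143 ms.
Processing at 3 router(s): 3 × 2.1 ms = 6.3 ms.
End-to-end = 7.431 ms.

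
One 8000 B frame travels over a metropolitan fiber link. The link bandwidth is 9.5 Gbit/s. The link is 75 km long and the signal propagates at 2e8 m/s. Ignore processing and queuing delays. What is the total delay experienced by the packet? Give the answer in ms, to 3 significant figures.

0.382 ms

L = 8000 × 8 = 64000 bits.
Transmission delay = L/R = 64000 / 9500000000 = 0.00673684 ms.
Propagation delay = d/s = 75000 m / 200000000 m/s = 0.375 ms.
Total = 0.382 ms.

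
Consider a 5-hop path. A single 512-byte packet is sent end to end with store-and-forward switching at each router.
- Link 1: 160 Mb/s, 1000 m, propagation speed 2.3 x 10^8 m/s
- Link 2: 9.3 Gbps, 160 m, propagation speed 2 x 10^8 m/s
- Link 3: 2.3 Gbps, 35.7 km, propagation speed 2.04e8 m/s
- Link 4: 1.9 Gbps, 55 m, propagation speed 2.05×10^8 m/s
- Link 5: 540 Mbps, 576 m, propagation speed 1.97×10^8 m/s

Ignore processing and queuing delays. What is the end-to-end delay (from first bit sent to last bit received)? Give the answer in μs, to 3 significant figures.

L = 512 × 8 = 4096 bits.
Transmission delays (L/R per hop): 25.6, 0.44043, 1.78087, 2.15579, 7.58519 μs; sum = 37.5623 μs.
Propagation delays (d/s per hop): 4.34783, 0.8, 175, 0.268293, 2.92386 μs; sum = 183.34 μs.
End-to-end = 221 μs.

221 μs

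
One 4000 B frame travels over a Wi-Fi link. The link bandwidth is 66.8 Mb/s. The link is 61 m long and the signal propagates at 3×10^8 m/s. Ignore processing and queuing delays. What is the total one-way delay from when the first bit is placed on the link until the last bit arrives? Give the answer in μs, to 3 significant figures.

L = 4000 × 8 = 32000 bits.
Transmission delay = L/R = 32000 / 66800000 = 479.042 μs.
Propagation delay = d/s = 61 m / 300000000 m/s = 0.203333 μs.
Total = 479 μs.

479 μs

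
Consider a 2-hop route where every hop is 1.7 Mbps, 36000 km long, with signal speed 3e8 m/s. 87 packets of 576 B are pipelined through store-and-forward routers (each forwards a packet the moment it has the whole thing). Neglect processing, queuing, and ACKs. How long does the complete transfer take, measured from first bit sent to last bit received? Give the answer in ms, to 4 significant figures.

Per-hop transmission t_tx = L/R = 4608/1700000 = 2.71059 ms.
Per-hop propagation t_prop = 36000000/300000000 = 120 ms.
Pipeline fill: first packet needs 2·t_tx to clear all hops; remaining 86 packets each add one t_tx.
Total = (2+87-1)·t_tx + 2·t_prop = 88·2.71059 + 2·120 = 478.5 ms.

478.5 ms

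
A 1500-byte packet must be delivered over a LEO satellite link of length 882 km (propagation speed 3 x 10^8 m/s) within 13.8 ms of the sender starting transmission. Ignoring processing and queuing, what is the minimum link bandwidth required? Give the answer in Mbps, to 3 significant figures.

L = 12000 bits.
Propagation delay = 882000 / 300000000 = 2.94 ms.
Transmission budget = 13.8 − 2.94 = 10.86 ms.
R ≥ L / t_tx = 12000 bits / 0.01086 s = 1.10 Mbps.

1.10 Mbps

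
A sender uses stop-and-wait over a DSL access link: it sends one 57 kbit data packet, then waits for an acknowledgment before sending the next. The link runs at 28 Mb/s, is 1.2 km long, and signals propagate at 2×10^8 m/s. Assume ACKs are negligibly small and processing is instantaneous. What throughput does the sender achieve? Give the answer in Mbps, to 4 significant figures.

27.84 Mbps

t_tx = L/R = 57000/28000000 = 0.00203571 s.
t_prop = 1200/200000000 = 6e-06 s; RTT = 1.2e-05 s.
Cycle = t_tx + RTT = 0.00204771 s.
Throughput = L / cycle = 57000 / 0.00204771 = 27.84 Mbps.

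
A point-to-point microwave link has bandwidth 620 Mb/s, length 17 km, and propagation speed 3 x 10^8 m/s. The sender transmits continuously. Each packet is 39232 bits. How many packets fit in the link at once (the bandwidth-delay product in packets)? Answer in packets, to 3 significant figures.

0.896 packets

Propagation delay = 17000 / 300000000 = 5.66667e-05 s.
BDP = R × t_prop = 620000000 × 5.66667e-05 = 35133.3 bits.
In packets of 39232 bits: 0.896 packets.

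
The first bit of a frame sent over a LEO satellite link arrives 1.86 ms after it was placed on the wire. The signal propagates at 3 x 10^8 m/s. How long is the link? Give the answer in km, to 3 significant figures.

d = s × t_prop = 300000000 × 0.00186 = 558 km.

558 km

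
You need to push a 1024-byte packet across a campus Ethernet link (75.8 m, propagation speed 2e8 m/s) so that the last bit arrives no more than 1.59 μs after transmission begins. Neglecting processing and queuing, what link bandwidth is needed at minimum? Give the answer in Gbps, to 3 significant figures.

L = 8192 bits.
Propagation delay = 75.8 / 200000000 = 0.379 μs.
Transmission budget = 1.59 − 0.379 = 1.211 μs.
R ≥ L / t_tx = 8192 bits / 1.211e-06 s = 6.76 Gbps.

6.76 Gbps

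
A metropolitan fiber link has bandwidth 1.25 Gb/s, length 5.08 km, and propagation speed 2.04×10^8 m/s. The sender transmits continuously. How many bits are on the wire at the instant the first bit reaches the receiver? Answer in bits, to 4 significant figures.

Propagation delay = 5080 / 204000000 = 2.4902e-05 s.
BDP = R × t_prop = 1250000000 × 2.4902e-05 = 31127.5 bits.

31130 bits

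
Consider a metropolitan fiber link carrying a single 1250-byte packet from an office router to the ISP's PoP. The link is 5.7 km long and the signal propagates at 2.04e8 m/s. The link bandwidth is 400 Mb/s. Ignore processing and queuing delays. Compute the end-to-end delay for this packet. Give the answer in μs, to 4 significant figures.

L = 1250 × 8 = 10000 bits.
Transmission delay = L/R = 10000 / 400000000 = 25 μs.
Propagation delay = d/s = 5700 m / 204000000 m/s = 27.9412 μs.
Total = 52.94 μs.

52.94 μs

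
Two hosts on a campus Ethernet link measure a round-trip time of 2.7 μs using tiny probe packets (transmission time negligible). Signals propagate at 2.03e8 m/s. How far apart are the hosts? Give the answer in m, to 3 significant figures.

One-way propagation = RTT/2 = 1.35 μs.
d = s × t = 2.03e+08 × 1.35e-06 = 274 m.

274 m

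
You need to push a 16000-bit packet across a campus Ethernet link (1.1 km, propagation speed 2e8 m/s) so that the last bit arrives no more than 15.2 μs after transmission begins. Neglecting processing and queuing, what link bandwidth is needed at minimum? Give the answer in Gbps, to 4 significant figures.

1.649 Gbps

Propagation delay = 1100 / 200000000 = 5.5 μs.
Transmission budget = 15.2 − 5.5 = 9.7 μs.
R ≥ L / t_tx = 16000 bits / 9.7e-06 s = 1.649 Gbps.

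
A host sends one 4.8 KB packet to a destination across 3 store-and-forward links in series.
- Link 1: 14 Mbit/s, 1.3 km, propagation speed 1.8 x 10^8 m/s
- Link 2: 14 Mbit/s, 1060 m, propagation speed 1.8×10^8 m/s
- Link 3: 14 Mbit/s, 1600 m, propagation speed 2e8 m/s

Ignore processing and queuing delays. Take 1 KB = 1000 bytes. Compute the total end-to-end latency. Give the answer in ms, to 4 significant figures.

L = 38400 bits.
Transmission delay per hop = L/R = 38400/14000000 = 2.74286 ms; 3 hops → 8.22857 ms.
Propagation delays (d/s per hop): 0.00722222, 0.00588889, 0.008 ms; sum = 0.0211111 ms.
End-to-end = 8.250 ms.

8.250 ms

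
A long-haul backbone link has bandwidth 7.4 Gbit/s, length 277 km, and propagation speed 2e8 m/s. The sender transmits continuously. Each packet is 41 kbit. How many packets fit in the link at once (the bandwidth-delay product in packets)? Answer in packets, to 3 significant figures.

Propagation delay = 277000 / 200000000 = 0.001385 s.
BDP = R × t_prop = 7400000000 × 0.001385 = 10249000 bits.
In packets of 41000 bits: 250 packets.

250 packets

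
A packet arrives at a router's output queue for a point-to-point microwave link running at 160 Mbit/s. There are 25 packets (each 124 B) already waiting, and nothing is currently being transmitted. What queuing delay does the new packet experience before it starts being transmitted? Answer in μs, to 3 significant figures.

Each queued packet: L/R = 992/160000000 = 6.2 μs.
25 queued → 155 μs.
Queuing delay = 155 μs.

155 μs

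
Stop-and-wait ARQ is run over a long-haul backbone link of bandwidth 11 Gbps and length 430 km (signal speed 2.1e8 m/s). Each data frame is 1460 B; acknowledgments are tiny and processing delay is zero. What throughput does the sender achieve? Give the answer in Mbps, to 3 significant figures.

2.85 Mbps

t_tx = L/R = 11680/11000000000 = 1.06182e-06 s.
t_prop = 430000/210000000 = 0.00204762 s; RTT = 0.00409524 s.
Cycle = t_tx + RTT = 0.0040963 s.
Throughput = L / cycle = 11680 / 0.0040963 = 2.85 Mbps.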